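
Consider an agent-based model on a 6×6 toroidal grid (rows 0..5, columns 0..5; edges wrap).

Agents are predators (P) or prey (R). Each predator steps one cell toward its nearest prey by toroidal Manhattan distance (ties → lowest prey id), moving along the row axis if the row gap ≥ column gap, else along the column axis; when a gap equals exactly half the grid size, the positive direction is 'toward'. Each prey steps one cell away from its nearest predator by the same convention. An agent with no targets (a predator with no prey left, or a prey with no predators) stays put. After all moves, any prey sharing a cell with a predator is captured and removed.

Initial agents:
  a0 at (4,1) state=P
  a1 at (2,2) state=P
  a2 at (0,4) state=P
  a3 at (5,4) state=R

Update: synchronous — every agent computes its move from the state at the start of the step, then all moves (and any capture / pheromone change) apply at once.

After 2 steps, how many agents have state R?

1

t=1: a0@(4,2):P a1@(3,2):P a2@(5,4):P a3@(4,4):R
t=2: a0@(4,3):P a1@(3,3):P a2@(4,4):P a3@(3,4):R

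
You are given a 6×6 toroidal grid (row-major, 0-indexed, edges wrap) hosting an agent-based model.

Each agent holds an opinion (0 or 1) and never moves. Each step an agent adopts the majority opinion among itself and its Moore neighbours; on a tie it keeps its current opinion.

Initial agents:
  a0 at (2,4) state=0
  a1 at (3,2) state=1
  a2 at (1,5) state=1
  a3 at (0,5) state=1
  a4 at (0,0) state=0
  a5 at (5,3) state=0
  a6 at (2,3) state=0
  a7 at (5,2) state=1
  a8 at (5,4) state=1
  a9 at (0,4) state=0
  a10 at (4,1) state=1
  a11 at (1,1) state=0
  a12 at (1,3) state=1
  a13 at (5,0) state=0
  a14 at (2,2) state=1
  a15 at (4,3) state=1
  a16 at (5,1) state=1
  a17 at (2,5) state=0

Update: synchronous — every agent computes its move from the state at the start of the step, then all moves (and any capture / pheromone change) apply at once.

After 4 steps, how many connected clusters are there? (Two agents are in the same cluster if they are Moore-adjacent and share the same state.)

2

t=1: a0@(2,4):0 a1@(3,2):1 a2@(1,5):0 a3@(0,5):1 a4@(0,0):0 a5@(5,3):1 a6@(2,3):1 a7@(5,2):1 a8@(5,4):1 a9@(0,4):1 a10@(4,1):1 a11@(1,1):0 a12@(1,3):0 a13@(5,0):1 a14@(2,2):1 a15@(4,3):1 a16@(5,1):1 a17@(2,5):0
t=2: a0@(2,4):0 a1@(3,2):1 a2@(1,5):0 a3@(0,5):1 a4@(0,0):0 a5@(5,3):1 a6@(2,3):1 a7@(5,2):1 a8@(5,4):1 a9@(0,4):1 a10@(4,1):1 a11@(1,1):0 a12@(1,3):1 a13@(5,0):1 a14@(2,2):1 a15@(4,3):1 a16@(5,1):1 a17@(2,5):0
t=3: (unchanged — steady state)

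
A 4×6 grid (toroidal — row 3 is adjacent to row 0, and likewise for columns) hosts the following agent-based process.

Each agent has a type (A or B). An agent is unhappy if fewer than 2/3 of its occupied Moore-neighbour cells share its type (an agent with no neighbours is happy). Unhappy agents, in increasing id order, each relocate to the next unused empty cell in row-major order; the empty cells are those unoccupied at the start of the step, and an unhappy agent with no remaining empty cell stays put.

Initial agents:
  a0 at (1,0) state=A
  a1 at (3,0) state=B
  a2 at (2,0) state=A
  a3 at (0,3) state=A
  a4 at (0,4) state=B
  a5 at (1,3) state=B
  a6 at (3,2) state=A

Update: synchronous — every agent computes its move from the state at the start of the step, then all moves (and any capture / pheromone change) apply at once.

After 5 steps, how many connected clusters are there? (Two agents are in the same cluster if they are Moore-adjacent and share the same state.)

t=1: a0@(1,0):A a1@(0,0):B a2@(0,1):A a3@(0,2):A a4@(0,5):B a5@(1,1):B a6@(3,2):A
t=2: a0@(0,3):A a1@(0,4):B a2@(1,2):A a3@(0,2):A a4@(1,3):B a5@(1,4):B a6@(3,2):A
t=3: a0@(0,0):A a1@(0,4):B a2@(1,2):A a3@(0,2):A a4@(0,1):B a5@(1,4):B a6@(3,2):A
t=4: a0@(0,3):A a1@(0,4):B a2@(0,5):A a3@(0,2):A a4@(1,0):B a5@(1,4):B a6@(1,1):A
t=5: a0@(0,0):A a1@(0,1):B a2@(1,2):A a3@(0,2):A a4@(1,3):B a5@(1,5):B a6@(2,0):A

6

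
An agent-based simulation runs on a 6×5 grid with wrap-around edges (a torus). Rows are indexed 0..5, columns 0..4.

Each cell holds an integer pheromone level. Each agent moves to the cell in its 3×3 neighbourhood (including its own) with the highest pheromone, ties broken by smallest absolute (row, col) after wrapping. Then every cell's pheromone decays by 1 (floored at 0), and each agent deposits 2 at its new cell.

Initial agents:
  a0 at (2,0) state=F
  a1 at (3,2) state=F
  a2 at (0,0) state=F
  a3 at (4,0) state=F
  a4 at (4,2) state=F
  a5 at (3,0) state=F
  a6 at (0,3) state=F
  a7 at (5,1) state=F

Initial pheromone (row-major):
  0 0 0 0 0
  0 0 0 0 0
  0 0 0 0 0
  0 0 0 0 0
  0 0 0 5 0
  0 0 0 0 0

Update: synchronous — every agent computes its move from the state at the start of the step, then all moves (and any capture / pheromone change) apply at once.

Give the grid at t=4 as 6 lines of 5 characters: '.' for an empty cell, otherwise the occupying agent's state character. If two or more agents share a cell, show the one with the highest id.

t=1: a0@(1,0) a1@(4,3) a2@(0,0) a3@(3,0) a4@(4,3) a5@(2,0) a6@(0,2) a7@(0,0) | pheromone: 4 0 2 0 0 / 2 0 0 0 0 / 2 0 0 0 0 / 2 0 0 0 0 / 0 0 0 8 0 / 0 0 0 0 0
t=2: a0@(0,0) a1@(4,3) a2@(0,0) a3@(2,0) a4@(4,3) a5@(1,0) a6@(0,2) a7@(0,0) | pheromone: 9 0 3 0 0 / 3 0 0 0 0 / 3 0 0 0 0 / 1 0 0 0 0 / 0 0 0 11 0 / 0 0 0 0 0
t=3: a0@(0,0) a1@(4,3) a2@(0,0) a3@(1,0) a4@(4,3) a5@(0,0) a6@(0,2) a7@(0,0) | pheromone: 16 0 4 0 0 / 4 0 0 0 0 / 2 0 0 0 0 / 0 0 0 0 0 / 0 0 0 14 0 / 0 0 0 0 0
t=4: a0@(0,0) a1@(4,3) a2@(0,0) a3@(0,0) a4@(4,3) a5@(0,0) a6@(0,2) a7@(0,0) | pheromone: 25 0 5 0 0 / 3 0 0 0 0 / 1 0 0 0 0 / 0 0 0 0 0 / 0 0 0 17 0 / 0 0 0 0 0

F.F..
.....
.....
.....
...F.
.....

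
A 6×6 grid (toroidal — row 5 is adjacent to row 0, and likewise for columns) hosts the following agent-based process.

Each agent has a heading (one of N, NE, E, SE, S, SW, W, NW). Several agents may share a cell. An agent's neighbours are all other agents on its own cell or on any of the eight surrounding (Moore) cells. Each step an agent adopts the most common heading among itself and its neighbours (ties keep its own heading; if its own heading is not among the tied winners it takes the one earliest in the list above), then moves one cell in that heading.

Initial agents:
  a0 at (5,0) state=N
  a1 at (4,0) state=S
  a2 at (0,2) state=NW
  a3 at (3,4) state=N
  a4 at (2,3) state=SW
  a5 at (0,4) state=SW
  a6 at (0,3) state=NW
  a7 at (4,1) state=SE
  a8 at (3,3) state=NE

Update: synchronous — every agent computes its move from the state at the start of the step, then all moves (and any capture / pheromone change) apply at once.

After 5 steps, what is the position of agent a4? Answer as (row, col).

t=1: a0@(4,0):N a1@(5,0):S a2@(5,1):NW a3@(2,4):N a4@(3,2):SW a5@(1,3):SW a6@(5,2):NW a7@(5,2):SE a8@(2,4):NE
t=2: a0@(3,0):N a1@(0,0):S a2@(4,0):NW a3@(1,4):N a4@(4,1):SW a5@(2,2):SW a6@(4,1):NW a7@(4,1):NW a8@(1,5):NE
t=3: a0@(2,5):NW a1@(1,0):S a2@(3,5):NW a3@(0,4):N a4@(3,0):NW a5@(3,1):SW a6@(3,0):NW a7@(3,0):NW a8@(0,0):NE
t=4: a0@(1,4):NW a1@(2,0):S a2@(2,4):NW a3@(5,4):N a4@(2,5):NW a5@(2,0):NW a6@(2,5):NW a7@(2,5):NW a8@(5,1):NE
t=5: a0@(0,3):NW a1@(1,5):NW a2@(1,3):NW a3@(4,4):N a4@(1,4):NW a5@(1,5):NW a6@(1,4):NW a7@(1,4):NW a8@(4,2):NE

(1, 4)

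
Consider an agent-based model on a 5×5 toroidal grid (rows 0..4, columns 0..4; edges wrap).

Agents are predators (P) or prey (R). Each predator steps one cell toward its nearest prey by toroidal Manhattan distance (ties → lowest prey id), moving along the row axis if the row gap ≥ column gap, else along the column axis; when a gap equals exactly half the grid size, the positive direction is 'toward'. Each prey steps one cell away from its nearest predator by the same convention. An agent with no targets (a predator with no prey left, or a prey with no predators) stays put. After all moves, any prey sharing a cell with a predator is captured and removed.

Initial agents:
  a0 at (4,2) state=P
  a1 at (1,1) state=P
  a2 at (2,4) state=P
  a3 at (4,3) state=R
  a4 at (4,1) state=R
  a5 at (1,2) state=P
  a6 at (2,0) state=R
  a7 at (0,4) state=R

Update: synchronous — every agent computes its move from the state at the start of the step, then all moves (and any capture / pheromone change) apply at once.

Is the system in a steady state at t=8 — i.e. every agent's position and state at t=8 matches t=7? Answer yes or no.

no

t=1: a0@(4,3):P a1@(0,1):P a2@(2,0):P a3@(4,4):R a4@(4,0):R a5@(0,2):P a6@(2,1):R a7@(4,4):R
t=2: a0@(4,4):P a1@(4,1):P a2@(2,1):P a3@(4,0):R a5@(0,3):P a6@(2,2):R a7@(4,0):R
t=3: a0@(4,0):P a1@(4,0):P a2@(2,2):P a3@(4,1):R a5@(0,4):P a6@(2,3):R a7@(4,1):R
t=4: a0@(4,1):P a1@(4,1):P a2@(2,3):P a3@(4,2):R a5@(0,0):P a6@(2,4):R a7@(4,2):R
t=5: a0@(4,2):P a1@(4,2):P a2@(2,4):P a3@(4,3):R a5@(0,1):P a6@(2,0):R a7@(4,3):R
t=6: a0@(4,3):P a1@(4,3):P a2@(2,0):P a3@(4,4):R a5@(0,2):P a6@(2,1):R a7@(4,4):R
t=7: a0@(4,4):P a1@(4,4):P a2@(2,1):P a3@(4,0):R a5@(0,3):P a6@(2,2):R a7@(4,0):R
t=8: a0@(4,0):P a1@(4,0):P a2@(2,2):P a3@(4,1):R a5@(0,4):P a6@(2,3):R a7@(4,1):R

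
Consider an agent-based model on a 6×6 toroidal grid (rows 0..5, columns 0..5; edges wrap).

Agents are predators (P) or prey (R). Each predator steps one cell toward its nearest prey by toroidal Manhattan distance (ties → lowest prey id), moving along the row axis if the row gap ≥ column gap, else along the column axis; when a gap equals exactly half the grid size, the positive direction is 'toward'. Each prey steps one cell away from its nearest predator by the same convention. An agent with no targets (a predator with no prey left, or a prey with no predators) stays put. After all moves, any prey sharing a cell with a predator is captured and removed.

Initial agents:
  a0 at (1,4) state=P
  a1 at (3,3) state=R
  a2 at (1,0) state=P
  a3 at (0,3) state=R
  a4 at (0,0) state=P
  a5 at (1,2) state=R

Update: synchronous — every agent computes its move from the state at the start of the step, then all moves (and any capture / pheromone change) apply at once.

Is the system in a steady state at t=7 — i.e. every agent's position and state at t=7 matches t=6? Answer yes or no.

no

t=1: a0@(0,4):P a1@(4,3):R a2@(1,1):P a3@(5,3):R a4@(0,1):P
t=2: a0@(5,4):P a1@(3,3):R a2@(0,1):P a3@(4,3):R a4@(0,2):P
t=3: a0@(4,4):P a1@(2,3):R a2@(5,1):P a3@(3,3):R a4@(5,2):P
t=4: a0@(3,4):P a1@(1,3):R a2@(4,1):P a3@(2,3):R a4@(4,2):P
t=5: a0@(2,4):P a1@(0,3):R a2@(3,1):P a3@(1,3):R a4@(3,2):P
t=6: a0@(1,4):P a1@(5,3):R a2@(2,1):P a3@(0,3):R a4@(2,2):P
t=7: a0@(0,4):P a1@(4,3):R a2@(1,1):P a3@(5,3):R a4@(1,2):P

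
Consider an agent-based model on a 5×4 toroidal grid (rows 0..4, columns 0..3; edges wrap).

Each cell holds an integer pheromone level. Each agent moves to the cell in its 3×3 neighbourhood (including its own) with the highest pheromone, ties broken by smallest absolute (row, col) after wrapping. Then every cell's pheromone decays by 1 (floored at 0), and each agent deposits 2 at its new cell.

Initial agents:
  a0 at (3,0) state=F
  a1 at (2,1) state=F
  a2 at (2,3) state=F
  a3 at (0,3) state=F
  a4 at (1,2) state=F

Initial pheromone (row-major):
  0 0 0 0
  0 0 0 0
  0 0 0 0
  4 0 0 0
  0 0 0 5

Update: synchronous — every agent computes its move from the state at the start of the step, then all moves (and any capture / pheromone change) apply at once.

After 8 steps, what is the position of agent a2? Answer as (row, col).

(4, 3)

t=1: a0@(4,3) a1@(3,0) a2@(3,0) a3@(4,3) a4@(0,1) | pheromone: 0 2 0 0 / 0 0 0 0 / 0 0 0 0 / 7 0 0 0 / 0 0 0 8
t=2: a0@(4,3) a1@(4,3) a2@(4,3) a3@(4,3) a4@(0,1) | pheromone: 0 3 0 0 / 0 0 0 0 / 0 0 0 0 / 6 0 0 0 / 0 0 0 15
t=3: a0@(4,3) a1@(4,3) a2@(4,3) a3@(4,3) a4@(0,1) | pheromone: 0 4 0 0 / 0 0 0 0 / 0 0 0 0 / 5 0 0 0 / 0 0 0 22
t=4: a0@(4,3) a1@(4,3) a2@(4,3) a3@(4,3) a4@(0,1) | pheromone: 0 5 0 0 / 0 0 0 0 / 0 0 0 0 / 4 0 0 0 / 0 0 0 29
t=5: a0@(4,3) a1@(4,3) a2@(4,3) a3@(4,3) a4@(0,1) | pheromone: 0 6 0 0 / 0 0 0 0 / 0 0 0 0 / 3 0 0 0 / 0 0 0 36
t=6: a0@(4,3) a1@(4,3) a2@(4,3) a3@(4,3) a4@(0,1) | pheromone: 0 7 0 0 / 0 0 0 0 / 0 0 0 0 / 2 0 0 0 / 0 0 0 43
t=7: a0@(4,3) a1@(4,3) a2@(4,3) a3@(4,3) a4@(0,1) | pheromone: 0 8 0 0 / 0 0 0 0 / 0 0 0 0 / 1 0 0 0 / 0 0 0 50
t=8: a0@(4,3) a1@(4,3) a2@(4,3) a3@(4,3) a4@(0,1) | pheromone: 0 9 0 0 / 0 0 0 0 / 0 0 0 0 / 0 0 0 0 / 0 0 0 57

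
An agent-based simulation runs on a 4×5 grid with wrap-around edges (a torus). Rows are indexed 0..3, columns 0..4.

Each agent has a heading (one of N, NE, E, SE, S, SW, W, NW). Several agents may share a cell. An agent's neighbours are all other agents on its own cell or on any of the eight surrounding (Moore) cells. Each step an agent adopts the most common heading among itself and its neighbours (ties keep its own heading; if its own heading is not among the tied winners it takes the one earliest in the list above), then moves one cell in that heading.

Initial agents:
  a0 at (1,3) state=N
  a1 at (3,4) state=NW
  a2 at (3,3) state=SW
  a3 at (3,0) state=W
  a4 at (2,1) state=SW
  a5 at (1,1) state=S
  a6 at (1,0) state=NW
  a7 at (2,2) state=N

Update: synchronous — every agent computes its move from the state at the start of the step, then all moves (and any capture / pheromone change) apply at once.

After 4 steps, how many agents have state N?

7

t=1: a0@(0,3):N a1@(2,3):NW a2@(0,2):SW a3@(3,4):W a4@(3,0):SW a5@(2,1):S a6@(0,4):NW a7@(1,2):N
t=2: a0@(3,3):N a1@(1,2):NW a2@(3,2):N a3@(2,3):NW a4@(0,4):SW a5@(3,1):S a6@(3,3):NW a7@(0,2):N
t=3: a0@(2,3):N a1@(0,1):NW a2@(2,2):N a3@(1,2):NW a4@(1,3):SW a5@(2,1):N a6@(2,3):N a7@(3,2):N
t=4: a0@(1,3):N a1@(3,0):NW a2@(1,2):N a3@(0,2):N a4@(0,3):N a5@(1,1):N a6@(1,3):N a7@(2,2):N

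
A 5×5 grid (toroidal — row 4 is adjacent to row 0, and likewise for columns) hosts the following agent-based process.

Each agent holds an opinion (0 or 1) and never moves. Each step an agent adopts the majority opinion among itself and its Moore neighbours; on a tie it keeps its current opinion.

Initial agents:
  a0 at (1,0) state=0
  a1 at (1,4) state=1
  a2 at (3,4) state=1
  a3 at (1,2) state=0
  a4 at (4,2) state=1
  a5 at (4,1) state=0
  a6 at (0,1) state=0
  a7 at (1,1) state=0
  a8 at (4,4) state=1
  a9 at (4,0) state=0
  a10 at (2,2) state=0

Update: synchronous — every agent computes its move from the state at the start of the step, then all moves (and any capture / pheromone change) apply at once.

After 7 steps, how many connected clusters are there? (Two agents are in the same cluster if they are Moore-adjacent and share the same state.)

t=1: a0@(1,0):0 a1@(1,4):1 a2@(3,4):1 a3@(1,2):0 a4@(4,2):0 a5@(4,1):0 a6@(0,1):0 a7@(1,1):0 a8@(4,4):1 a9@(4,0):0 a10@(2,2):0
t=2: (unchanged — steady state)

3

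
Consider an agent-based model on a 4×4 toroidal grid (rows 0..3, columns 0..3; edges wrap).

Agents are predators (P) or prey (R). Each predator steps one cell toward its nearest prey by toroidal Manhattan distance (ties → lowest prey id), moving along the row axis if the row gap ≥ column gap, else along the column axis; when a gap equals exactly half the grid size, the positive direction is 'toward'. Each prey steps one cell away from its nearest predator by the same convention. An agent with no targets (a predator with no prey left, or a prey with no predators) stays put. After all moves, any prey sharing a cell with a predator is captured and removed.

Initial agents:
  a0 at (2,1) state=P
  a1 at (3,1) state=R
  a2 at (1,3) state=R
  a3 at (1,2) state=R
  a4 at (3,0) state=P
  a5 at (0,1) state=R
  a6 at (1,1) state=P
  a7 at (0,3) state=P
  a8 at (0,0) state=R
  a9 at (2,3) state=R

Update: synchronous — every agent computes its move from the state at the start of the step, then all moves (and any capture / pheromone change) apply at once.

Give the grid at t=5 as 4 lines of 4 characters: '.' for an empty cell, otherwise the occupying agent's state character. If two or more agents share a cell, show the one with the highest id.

t=1: a0@(3,1):P a1@(0,1):R a2@(2,3):R a4@(3,1):P a6@(1,2):P a7@(1,3):P a8@(1,0):R a9@(2,2):R
t=2: a0@(0,1):P a1@(1,1):R a2@(3,3):R a4@(0,1):P a6@(2,2):P a7@(2,3):P a8@(1,1):R a9@(3,2):R
t=3: a0@(1,1):P a1@(2,1):R a2@(0,3):R a4@(1,1):P a6@(3,2):P a7@(3,3):P a8@(2,1):R a9@(0,2):R
t=4: a0@(2,1):P a1@(3,1):R a2@(1,3):R a4@(2,1):P a6@(0,2):P a7@(0,3):P a8@(3,1):R a9@(1,2):R
t=5: a0@(3,1):P a1@(0,1):R a2@(2,3):R a4@(3,1):P a6@(1,2):P a7@(1,3):P a8@(0,1):R a9@(2,2):R

.R..
..PP
..RR
.P..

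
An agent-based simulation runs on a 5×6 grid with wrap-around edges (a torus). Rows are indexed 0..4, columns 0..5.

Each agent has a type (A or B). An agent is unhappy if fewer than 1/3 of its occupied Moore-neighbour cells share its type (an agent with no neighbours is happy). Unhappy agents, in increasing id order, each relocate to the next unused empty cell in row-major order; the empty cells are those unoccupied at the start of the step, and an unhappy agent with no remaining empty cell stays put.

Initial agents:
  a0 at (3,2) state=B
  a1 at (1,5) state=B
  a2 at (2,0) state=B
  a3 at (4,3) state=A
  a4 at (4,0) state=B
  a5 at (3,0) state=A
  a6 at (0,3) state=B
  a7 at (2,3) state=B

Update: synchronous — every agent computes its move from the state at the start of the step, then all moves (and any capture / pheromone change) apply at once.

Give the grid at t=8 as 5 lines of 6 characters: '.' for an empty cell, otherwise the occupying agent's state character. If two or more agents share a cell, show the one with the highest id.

AA..BB
.....B
B..B..
..B...
......

t=1: a0@(3,2):B a1@(1,5):B a2@(2,0):B a3@(0,0):A a4@(0,1):B a5@(0,2):A a6@(0,4):B a7@(2,3):B
t=2: a0@(3,2):B a1@(1,5):B a2@(2,0):B a3@(0,3):A a4@(0,5):B a5@(1,0):A a6@(0,4):B a7@(2,3):B
t=3: a0@(3,2):B a1@(1,5):B a2@(2,0):B a3@(0,0):A a4@(0,5):B a5@(0,1):A a6@(0,4):B a7@(2,3):B
t=4: (unchanged — steady state)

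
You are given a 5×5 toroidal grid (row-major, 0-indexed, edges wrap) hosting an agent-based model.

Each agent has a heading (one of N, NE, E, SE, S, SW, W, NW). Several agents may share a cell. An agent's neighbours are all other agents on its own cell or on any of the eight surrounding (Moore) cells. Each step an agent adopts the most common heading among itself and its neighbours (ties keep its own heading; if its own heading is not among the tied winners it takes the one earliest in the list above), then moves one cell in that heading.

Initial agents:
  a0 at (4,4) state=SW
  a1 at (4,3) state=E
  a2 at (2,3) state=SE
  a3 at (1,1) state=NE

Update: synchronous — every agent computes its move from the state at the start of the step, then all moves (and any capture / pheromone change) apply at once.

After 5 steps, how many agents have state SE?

1

t=1: a0@(0,3):SW a1@(4,4):E a2@(3,4):SE a3@(0,2):NE
t=2: a0@(1,2):SW a1@(4,0):E a2@(4,0):SE a3@(4,3):NE
t=3: a0@(2,1):SW a1@(4,1):E a2@(0,1):SE a3@(3,4):NE
t=4: a0@(3,0):SW a1@(4,2):E a2@(1,2):SE a3@(2,0):NE
t=5: a0@(4,4):SW a1@(4,3):E a2@(2,3):SE a3@(1,1):NE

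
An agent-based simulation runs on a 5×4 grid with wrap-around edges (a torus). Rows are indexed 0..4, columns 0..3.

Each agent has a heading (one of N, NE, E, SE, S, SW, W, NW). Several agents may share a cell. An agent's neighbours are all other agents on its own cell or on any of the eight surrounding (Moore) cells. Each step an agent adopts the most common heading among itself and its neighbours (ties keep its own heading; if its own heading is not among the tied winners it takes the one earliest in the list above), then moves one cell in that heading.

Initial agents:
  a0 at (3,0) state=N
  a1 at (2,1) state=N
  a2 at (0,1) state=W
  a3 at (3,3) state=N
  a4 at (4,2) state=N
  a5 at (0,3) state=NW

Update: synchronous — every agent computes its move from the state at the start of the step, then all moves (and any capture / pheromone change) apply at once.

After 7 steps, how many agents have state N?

t=1: a0@(2,0):N a1@(1,1):N a2@(0,0):W a3@(2,3):N a4@(3,2):N a5@(4,2):NW
t=2: a0@(1,0):N a1@(0,1):N a2@(0,3):W a3@(1,3):N a4@(2,2):N a5@(3,1):NW
t=3: a0@(0,0):N a1@(4,1):N a2@(4,3):N a3@(0,3):N a4@(1,2):N a5@(2,0):NW
t=4: a0@(4,0):N a1@(3,1):N a2@(3,3):N a3@(4,3):N a4@(0,2):N a5@(1,3):NW
t=5: a0@(3,0):N a1@(2,1):N a2@(2,3):N a3@(3,3):N a4@(4,2):N a5@(0,2):NW
t=6: a0@(2,0):N a1@(1,1):N a2@(1,3):N a3@(2,3):N a4@(3,2):N a5@(4,1):NW
t=7: a0@(1,0):N a1@(0,1):N a2@(0,3):N a3@(1,3):N a4@(2,2):N a5@(3,0):NW

5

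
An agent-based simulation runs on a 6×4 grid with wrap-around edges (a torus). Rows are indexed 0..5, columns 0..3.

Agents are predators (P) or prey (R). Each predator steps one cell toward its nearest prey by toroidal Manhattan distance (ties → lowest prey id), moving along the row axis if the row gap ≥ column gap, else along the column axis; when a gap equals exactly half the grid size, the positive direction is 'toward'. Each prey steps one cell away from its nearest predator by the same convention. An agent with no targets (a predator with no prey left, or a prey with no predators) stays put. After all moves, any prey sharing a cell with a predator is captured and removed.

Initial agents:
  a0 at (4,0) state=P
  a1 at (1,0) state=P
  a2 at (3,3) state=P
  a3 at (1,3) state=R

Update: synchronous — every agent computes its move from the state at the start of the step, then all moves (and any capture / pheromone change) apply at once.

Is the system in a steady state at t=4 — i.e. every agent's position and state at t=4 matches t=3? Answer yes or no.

yes

t=1: a0@(5,0):P a1@(1,3):P a2@(2,3):P a3@(1,2):R
t=2: a0@(0,0):P a1@(1,2):P a2@(1,3):P a3@(1,1):R
t=3: a0@(1,0):P a1@(1,1):P a2@(1,0):P
t=4: (unchanged — steady state)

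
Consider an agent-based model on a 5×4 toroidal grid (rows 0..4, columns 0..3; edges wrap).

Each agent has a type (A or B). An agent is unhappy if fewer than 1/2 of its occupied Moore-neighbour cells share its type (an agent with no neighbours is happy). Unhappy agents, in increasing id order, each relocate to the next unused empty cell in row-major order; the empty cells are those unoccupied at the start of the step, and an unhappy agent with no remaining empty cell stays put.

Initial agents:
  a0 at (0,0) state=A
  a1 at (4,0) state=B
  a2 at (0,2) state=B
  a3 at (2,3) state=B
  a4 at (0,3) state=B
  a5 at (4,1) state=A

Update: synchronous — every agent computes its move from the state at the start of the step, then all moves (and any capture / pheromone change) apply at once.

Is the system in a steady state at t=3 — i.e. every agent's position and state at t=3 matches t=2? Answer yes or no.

t=1: a0@(0,1):A a1@(1,0):B a2@(0,2):B a3@(2,3):B a4@(0,3):B a5@(1,1):A
t=2: a0@(0,0):A a1@(1,0):B a2@(1,2):B a3@(2,3):B a4@(0,3):B a5@(1,3):A
t=3: a0@(0,1):A a1@(1,0):B a2@(1,2):B a3@(2,3):B a4@(0,3):B a5@(0,2):A

no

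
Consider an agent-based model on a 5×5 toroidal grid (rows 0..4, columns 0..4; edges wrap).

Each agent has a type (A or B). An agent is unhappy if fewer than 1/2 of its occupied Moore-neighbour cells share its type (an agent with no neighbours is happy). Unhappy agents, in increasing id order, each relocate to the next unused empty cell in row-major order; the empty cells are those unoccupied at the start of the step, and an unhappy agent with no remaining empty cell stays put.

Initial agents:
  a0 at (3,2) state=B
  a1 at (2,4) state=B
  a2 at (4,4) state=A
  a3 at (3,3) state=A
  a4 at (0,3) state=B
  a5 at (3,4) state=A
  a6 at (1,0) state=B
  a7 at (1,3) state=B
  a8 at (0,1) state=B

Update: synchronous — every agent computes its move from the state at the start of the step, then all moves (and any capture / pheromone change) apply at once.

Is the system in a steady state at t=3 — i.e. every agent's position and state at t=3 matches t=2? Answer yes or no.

yes

t=1: a0@(0,0):B a1@(2,4):B a2@(4,4):A a3@(3,3):A a4@(0,3):B a5@(3,4):A a6@(1,0):B a7@(1,3):B a8@(0,1):B
t=2: (unchanged — steady state)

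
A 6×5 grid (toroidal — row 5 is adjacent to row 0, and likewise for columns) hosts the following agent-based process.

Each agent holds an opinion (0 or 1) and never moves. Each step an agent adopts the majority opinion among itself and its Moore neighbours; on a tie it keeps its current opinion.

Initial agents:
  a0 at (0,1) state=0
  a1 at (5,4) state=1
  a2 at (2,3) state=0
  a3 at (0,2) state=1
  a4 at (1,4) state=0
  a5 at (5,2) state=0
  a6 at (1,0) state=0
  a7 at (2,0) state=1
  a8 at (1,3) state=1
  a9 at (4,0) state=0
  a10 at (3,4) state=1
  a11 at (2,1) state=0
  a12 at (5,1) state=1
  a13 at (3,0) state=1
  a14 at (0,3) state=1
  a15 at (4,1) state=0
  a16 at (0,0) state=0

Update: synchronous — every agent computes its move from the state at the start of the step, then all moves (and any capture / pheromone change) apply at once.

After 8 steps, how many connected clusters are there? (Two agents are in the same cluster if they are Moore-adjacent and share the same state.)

2

t=1: a0@(0,1):0 a1@(5,4):1 a2@(2,3):0 a3@(0,2):1 a4@(1,4):0 a5@(5,2):0 a6@(1,0):0 a7@(2,0):1 a8@(1,3):1 a9@(4,0):1 a10@(3,4):1 a11@(2,1):0 a12@(5,1):0 a13@(3,0):1 a14@(0,3):1 a15@(4,1):0 a16@(0,0):0
t=2: (unchanged — steady state)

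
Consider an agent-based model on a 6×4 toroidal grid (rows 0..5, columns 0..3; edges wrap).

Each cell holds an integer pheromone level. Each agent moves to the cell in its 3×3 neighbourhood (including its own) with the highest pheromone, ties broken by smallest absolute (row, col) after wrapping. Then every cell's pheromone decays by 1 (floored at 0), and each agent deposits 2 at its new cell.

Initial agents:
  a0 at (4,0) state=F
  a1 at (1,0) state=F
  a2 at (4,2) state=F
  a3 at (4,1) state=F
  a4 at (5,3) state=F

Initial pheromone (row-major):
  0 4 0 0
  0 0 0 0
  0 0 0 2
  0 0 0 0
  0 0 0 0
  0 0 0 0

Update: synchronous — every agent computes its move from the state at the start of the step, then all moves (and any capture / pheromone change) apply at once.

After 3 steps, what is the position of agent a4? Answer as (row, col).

(0, 1)

t=1: a0@(3,0) a1@(0,1) a2@(3,1) a3@(3,0) a4@(0,0) | pheromone: 2 5 0 0 / 0 0 0 0 / 0 0 0 1 / 4 2 0 0 / 0 0 0 0 / 0 0 0 0
t=2: a0@(3,0) a1@(0,1) a2@(3,0) a3@(3,0) a4@(0,1) | pheromone: 1 8 0 0 / 0 0 0 0 / 0 0 0 0 / 9 1 0 0 / 0 0 0 0 / 0 0 0 0
t=3: a0@(3,0) a1@(0,1) a2@(3,0) a3@(3,0) a4@(0,1) | pheromone: 0 11 0 0 / 0 0 0 0 / 0 0 0 0 / 14 0 0 0 / 0 0 0 0 / 0 0 0 0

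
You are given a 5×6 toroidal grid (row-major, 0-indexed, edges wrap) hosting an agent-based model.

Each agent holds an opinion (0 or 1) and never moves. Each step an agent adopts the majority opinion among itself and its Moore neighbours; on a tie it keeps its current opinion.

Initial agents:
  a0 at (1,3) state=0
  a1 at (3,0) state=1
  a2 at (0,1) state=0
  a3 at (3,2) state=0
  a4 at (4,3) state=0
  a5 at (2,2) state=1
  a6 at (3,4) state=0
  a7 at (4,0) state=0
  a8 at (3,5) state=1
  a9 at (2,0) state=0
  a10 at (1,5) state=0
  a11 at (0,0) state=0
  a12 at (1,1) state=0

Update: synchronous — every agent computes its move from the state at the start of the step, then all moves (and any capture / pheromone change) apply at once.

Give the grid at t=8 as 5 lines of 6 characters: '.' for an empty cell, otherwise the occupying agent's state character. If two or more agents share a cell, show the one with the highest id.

t=1: a0@(1,3):0 a1@(3,0):1 a2@(0,1):0 a3@(3,2):0 a4@(4,3):0 a5@(2,2):0 a6@(3,4):0 a7@(4,0):0 a8@(3,5):0 a9@(2,0):0 a10@(1,5):0 a11@(0,0):0 a12@(1,1):0
t=2: a0@(1,3):0 a1@(3,0):0 a2@(0,1):0 a3@(3,2):0 a4@(4,3):0 a5@(2,2):0 a6@(3,4):0 a7@(4,0):0 a8@(3,5):0 a9@(2,0):0 a10@(1,5):0 a11@(0,0):0 a12@(1,1):0
t=3: (unchanged — steady state)

00....
.0.0.0
0.0...
0.0.00
0..0..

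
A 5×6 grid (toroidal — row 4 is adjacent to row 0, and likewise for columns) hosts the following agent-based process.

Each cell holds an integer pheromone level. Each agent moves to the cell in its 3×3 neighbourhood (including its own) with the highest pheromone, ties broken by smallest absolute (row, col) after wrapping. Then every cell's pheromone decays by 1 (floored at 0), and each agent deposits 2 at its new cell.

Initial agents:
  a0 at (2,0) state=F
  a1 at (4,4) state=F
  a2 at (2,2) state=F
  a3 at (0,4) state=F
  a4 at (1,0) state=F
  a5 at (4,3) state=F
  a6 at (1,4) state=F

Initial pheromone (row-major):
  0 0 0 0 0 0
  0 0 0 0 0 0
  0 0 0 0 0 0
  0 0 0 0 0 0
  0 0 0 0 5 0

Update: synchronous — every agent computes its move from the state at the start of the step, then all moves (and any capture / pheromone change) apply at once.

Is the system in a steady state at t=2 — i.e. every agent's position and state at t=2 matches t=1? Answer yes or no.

no

t=1: a0@(1,0) a1@(4,4) a2@(1,1) a3@(4,4) a4@(0,0) a5@(4,4) a6@(0,3) | pheromone: 2 0 0 2 0 0 / 2 2 0 0 0 0 / 0 0 0 0 0 0 / 0 0 0 0 0 0 / 0 0 0 0 10 0
t=2: a0@(0,0) a1@(4,4) a2@(0,0) a3@(4,4) a4@(0,0) a5@(4,4) a6@(4,4) | pheromone: 7 0 0 1 0 0 / 1 1 0 0 0 0 / 0 0 0 0 0 0 / 0 0 0 0 0 0 / 0 0 0 0 17 0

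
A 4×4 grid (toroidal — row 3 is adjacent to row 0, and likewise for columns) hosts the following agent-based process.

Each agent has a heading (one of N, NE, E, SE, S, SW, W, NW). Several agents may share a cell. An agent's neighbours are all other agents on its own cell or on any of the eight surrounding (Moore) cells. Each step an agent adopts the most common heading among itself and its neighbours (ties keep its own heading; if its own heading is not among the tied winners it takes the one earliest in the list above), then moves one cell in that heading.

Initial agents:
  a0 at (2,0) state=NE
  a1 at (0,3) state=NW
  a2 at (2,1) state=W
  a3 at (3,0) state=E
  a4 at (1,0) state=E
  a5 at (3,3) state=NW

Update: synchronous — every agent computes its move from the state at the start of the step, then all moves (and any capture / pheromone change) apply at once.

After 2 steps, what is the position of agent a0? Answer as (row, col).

(2, 2)

t=1: a0@(2,1):E a1@(3,2):NW a2@(2,2):E a3@(2,3):NW a4@(1,1):E a5@(2,2):NW
t=2: a0@(2,2):E a1@(2,1):NW a2@(2,3):E a3@(1,2):NW a4@(1,2):E a5@(1,1):NW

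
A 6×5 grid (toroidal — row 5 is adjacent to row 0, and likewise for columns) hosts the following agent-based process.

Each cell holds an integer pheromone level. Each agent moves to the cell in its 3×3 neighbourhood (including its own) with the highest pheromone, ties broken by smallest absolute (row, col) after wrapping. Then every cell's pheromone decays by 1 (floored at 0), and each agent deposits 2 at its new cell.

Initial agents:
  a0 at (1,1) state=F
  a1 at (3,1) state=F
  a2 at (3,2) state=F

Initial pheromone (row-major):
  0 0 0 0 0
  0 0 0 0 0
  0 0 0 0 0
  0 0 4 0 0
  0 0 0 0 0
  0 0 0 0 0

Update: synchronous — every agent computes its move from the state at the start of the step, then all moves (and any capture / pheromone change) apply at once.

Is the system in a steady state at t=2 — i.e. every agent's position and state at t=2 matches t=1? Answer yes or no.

yes

t=1: a0@(0,0) a1@(3,2) a2@(3,2) | pheromone: 2 0 0 0 0 / 0 0 0 0 0 / 0 0 0 0 0 / 0 0 7 0 0 / 0 0 0 0 0 / 0 0 0 0 0
t=2: a0@(0,0) a1@(3,2) a2@(3,2) | pheromone: 3 0 0 0 0 / 0 0 0 0 0 / 0 0 0 0 0 / 0 0 10 0 0 / 0 0 0 0 0 / 0 0 0 0 0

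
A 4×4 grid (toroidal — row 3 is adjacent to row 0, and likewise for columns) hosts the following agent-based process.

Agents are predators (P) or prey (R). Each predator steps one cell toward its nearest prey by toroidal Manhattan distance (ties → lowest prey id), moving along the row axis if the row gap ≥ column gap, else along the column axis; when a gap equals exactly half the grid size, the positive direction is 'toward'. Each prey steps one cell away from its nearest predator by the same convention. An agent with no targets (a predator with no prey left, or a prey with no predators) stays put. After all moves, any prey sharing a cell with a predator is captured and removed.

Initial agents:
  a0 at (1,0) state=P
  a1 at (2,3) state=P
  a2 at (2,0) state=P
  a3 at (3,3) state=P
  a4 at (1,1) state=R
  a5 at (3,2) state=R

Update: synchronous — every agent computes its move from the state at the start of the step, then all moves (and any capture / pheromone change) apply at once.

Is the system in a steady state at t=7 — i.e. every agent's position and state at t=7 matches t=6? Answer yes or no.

t=1: a0@(1,1):P a1@(3,3):P a2@(1,0):P a3@(3,2):P a4@(1,2):R a5@(3,1):R
t=2: a0@(1,2):P a1@(3,0):P a2@(1,1):P a3@(3,1):P a4@(1,3):R
t=3: a0@(1,3):P a1@(0,0):P a2@(1,2):P a3@(0,1):P a4@(1,0):R
t=4: a0@(1,0):P a1@(1,0):P a2@(1,3):P a3@(1,1):P
t=5: (unchanged — steady state)

yes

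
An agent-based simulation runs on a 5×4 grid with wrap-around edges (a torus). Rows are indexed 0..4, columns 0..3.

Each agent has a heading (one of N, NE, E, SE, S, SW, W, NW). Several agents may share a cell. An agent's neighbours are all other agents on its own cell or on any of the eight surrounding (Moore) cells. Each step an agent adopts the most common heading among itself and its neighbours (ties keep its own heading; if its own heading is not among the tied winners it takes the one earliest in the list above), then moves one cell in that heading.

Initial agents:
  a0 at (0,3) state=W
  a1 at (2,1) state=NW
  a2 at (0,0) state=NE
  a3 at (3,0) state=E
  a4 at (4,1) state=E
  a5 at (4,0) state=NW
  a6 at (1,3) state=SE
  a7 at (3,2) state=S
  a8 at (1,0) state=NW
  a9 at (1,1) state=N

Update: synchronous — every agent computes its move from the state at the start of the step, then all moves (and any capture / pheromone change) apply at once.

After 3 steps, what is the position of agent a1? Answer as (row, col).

(4, 2)

t=1: a0@(4,2):NW a1@(1,0):NW a2@(4,3):NW a3@(3,1):E a4@(4,2):E a5@(4,1):E a6@(2,0):SE a7@(4,2):S a8@(0,3):NW a9@(0,0):NW
t=2: a0@(3,1):NW a1@(0,3):NW a2@(3,2):NW a3@(3,2):E a4@(4,3):E a5@(4,2):E a6@(3,1):SE a7@(4,3):E a8@(4,2):NW a9@(4,3):NW
t=3: a0@(2,0):NW a1@(4,2):NW a2@(2,1):NW a3@(3,3):E a4@(4,0):E a5@(3,1):NW a6@(2,0):NW a7@(4,0):E a8@(3,1):NW a9@(3,2):NW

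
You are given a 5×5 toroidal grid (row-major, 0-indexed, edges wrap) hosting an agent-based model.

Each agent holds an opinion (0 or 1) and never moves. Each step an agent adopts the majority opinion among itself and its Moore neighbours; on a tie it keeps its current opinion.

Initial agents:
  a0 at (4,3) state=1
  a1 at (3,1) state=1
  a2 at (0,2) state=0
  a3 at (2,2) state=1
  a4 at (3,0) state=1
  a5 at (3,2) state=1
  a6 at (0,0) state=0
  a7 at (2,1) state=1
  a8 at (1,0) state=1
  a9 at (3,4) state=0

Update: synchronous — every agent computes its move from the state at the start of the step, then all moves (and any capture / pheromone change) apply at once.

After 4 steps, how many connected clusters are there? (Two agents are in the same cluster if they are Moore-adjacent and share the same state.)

t=1: a0@(4,3):1 a1@(3,1):1 a2@(0,2):0 a3@(2,2):1 a4@(3,0):1 a5@(3,2):1 a6@(0,0):0 a7@(2,1):1 a8@(1,0):1 a9@(3,4):1
t=2: (unchanged — steady state)

3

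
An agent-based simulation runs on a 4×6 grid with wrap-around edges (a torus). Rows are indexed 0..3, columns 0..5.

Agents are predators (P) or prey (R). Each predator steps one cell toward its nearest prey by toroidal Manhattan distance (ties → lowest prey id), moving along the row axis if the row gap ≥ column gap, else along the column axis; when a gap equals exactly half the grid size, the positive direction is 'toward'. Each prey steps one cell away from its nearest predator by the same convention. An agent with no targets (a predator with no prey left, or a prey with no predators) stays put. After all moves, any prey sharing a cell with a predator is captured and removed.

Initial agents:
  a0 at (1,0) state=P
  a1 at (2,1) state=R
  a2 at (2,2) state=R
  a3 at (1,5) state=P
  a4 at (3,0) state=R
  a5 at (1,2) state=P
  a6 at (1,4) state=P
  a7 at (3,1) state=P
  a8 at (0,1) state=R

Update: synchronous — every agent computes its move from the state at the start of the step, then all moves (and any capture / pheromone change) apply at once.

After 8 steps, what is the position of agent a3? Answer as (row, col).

t=1: a0@(2,0):P a1@(1,1):R a2@(3,2):R a3@(1,0):P a4@(3,5):R a5@(2,2):P a6@(1,3):P a7@(2,1):P a8@(1,1):R
t=2: a0@(1,0):P a2@(0,2):R a3@(1,1):P a4@(0,5):R a5@(3,2):P a6@(1,2):P a7@(1,1):P
t=3: a0@(0,0):P a2@(1,2):R a3@(0,1):P a4@(3,5):R a5@(0,2):P a6@(0,2):P a7@(0,1):P
t=4: a0@(3,0):P a2@(2,2):R a3@(1,1):P a4@(2,5):R a5@(1,2):P a6@(1,2):P a7@(1,1):P
t=5: a0@(2,0):P a2@(3,2):R a3@(2,1):P a4@(1,5):R a5@(2,2):P a6@(2,2):P a7@(2,1):P
t=6: a0@(1,0):P a2@(0,2):R a3@(3,1):P a4@(0,5):R a5@(3,2):P a6@(3,2):P a7@(3,1):P
t=7: a0@(0,0):P a2@(1,2):R a3@(0,1):P a4@(3,5):R a5@(0,2):P a6@(0,2):P a7@(0,1):P
t=8: a0@(3,0):P a2@(2,2):R a3@(1,1):P a4@(2,5):R a5@(1,2):P a6@(1,2):P a7@(1,1):P

(1, 1)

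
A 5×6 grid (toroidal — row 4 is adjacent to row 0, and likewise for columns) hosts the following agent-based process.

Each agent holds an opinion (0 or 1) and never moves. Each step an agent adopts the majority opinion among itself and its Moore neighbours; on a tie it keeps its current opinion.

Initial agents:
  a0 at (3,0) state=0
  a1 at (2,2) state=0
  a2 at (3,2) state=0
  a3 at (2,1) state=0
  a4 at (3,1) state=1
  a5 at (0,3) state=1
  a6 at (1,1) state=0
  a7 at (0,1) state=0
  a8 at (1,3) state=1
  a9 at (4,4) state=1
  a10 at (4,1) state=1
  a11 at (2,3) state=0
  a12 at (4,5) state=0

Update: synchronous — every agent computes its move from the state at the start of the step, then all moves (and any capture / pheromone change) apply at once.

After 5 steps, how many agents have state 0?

10

t=1: a0@(3,0):0 a1@(2,2):0 a2@(3,2):0 a3@(2,1):0 a4@(3,1):0 a5@(0,3):1 a6@(1,1):0 a7@(0,1):0 a8@(1,3):1 a9@(4,4):1 a10@(4,1):0 a11@(2,3):0 a12@(4,5):0
t=2: (unchanged — steady state)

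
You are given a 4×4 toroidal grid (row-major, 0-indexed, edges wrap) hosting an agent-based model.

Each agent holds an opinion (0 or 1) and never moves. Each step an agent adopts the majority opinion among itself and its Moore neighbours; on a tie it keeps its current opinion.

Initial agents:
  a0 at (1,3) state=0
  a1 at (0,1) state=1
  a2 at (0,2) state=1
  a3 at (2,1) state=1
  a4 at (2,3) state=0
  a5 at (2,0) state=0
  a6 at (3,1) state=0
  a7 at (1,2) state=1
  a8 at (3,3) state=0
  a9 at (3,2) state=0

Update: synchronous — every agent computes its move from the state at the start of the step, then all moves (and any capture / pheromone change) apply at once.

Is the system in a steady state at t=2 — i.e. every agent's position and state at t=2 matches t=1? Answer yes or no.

no

t=1: a0@(1,3):0 a1@(0,1):1 a2@(0,2):0 a3@(2,1):0 a4@(2,3):0 a5@(2,0):0 a6@(3,1):0 a7@(1,2):1 a8@(3,3):0 a9@(3,2):0
t=2: a0@(1,3):0 a1@(0,1):0 a2@(0,2):0 a3@(2,1):0 a4@(2,3):0 a5@(2,0):0 a6@(3,1):0 a7@(1,2):0 a8@(3,3):0 a9@(3,2):0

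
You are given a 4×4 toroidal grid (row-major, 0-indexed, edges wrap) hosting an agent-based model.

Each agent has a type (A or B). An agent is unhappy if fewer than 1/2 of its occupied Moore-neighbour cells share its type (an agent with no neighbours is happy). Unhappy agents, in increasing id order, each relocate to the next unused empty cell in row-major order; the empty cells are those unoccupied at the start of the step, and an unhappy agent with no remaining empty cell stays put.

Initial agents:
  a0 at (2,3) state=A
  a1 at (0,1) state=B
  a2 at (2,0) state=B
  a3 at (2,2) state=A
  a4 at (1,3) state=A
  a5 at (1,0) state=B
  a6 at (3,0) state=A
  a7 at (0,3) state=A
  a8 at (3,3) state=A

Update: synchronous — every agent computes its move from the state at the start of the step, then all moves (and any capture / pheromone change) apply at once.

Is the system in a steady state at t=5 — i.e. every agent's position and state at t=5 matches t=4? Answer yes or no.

no

t=1: a0@(2,3):A a1@(0,1):B a2@(0,0):B a3@(2,2):A a4@(1,3):A a5@(0,2):B a6@(3,0):A a7@(0,3):A a8@(3,3):A
t=2: a0@(2,3):A a1@(0,1):B a2@(1,0):B a3@(2,2):A a4@(1,3):A a5@(1,1):B a6@(3,0):A a7@(0,3):A a8@(3,3):A
t=3: a0@(2,3):A a1@(0,1):B a2@(0,0):B a3@(2,2):A a4@(1,3):A a5@(1,1):B a6@(3,0):A a7@(0,3):A a8@(3,3):A
t=4: a0@(2,3):A a1@(0,1):B a2@(0,2):B a3@(2,2):A a4@(1,3):A a5@(1,1):B a6@(3,0):A a7@(0,3):A a8@(3,3):A
t=5: a0@(2,3):A a1@(0,1):B a2@(0,0):B a3@(2,2):A a4@(1,3):A a5@(1,1):B a6@(3,0):A a7@(0,3):A a8@(3,3):A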